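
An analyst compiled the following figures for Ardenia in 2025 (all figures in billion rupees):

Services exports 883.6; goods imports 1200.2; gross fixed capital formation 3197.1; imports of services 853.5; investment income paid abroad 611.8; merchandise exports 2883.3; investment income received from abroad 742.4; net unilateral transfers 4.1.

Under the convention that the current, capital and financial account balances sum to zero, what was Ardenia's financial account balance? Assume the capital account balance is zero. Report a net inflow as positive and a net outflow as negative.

Goods balance = 2883.3 - 1200.2 = 1683.1
Services balance = 883.6 - 853.5 = 30.1
Trade balance (goods + services) = 1683.1 + 30.1 = 1713.2
Net primary income = 742.4 - 611.8 = 130.6
Net secondary income = 4.1
Current account = 1713.2 + 130.6 + 4.1 = 1847.9
Financial account = -(1847.9) = -1847.9

-1847.9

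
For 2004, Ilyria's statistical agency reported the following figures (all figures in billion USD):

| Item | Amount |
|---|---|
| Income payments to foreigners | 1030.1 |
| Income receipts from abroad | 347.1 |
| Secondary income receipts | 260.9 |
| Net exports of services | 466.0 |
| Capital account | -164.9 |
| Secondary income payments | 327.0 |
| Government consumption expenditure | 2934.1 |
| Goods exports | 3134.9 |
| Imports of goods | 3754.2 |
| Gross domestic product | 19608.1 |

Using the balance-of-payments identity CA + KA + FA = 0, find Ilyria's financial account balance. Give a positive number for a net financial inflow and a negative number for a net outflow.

Goods balance = 3134.9 - 3754.2 = -619.3
Services balance = 466.0
Trade balance (goods + services) = -619.3 + 466.0 = -153.3
Net primary income = 347.1 - 1030.1 = -683.0
Net secondary income = 260.9 - 327.0 = -66.1
Current account = -153.3 + (-683.0) + (-66.1) = -902.4
Financial account = -(-902.4 + (-164.9)) = 1067.3

1067.3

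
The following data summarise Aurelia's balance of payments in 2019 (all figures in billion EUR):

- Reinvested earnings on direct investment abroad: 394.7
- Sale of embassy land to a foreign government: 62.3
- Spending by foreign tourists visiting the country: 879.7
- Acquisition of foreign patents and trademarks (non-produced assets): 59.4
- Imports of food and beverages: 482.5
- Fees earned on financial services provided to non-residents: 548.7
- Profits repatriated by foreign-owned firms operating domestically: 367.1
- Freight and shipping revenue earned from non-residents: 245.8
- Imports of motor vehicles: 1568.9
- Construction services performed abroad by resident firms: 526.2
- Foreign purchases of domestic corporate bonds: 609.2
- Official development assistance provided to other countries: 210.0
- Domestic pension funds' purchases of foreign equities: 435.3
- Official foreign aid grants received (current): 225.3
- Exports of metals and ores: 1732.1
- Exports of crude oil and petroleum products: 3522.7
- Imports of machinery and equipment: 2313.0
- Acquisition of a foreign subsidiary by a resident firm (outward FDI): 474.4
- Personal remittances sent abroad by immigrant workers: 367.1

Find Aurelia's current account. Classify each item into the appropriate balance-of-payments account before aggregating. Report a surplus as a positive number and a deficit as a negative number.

2766.6

Goods: 1732.1 - 482.5 - 1568.9 - 2313.0 + 3522.7 = 890.4
Services: 245.8 + 526.2 + 548.7 + 879.7 = 2200.4
Primary income: 394.7 - 367.1 = 27.6
Secondary income: 225.3 - 210.0 - 367.1 = -351.8
Current account = 890.4 + 2200.4 + 27.6 + (-351.8) = 2766.6
(Excluded from the current account — capital account: sale of embassy land to a foreign government 62.3, acquisition of foreign patents and trademarks (non-produced assets) 59.4; financial account: foreign purchases of domestic corporate bonds 609.2, domestic pension funds' purchases of foreign equities 435.3, acquisition of a foreign subsidiary by a resident firm (outward FDI) 474.4.)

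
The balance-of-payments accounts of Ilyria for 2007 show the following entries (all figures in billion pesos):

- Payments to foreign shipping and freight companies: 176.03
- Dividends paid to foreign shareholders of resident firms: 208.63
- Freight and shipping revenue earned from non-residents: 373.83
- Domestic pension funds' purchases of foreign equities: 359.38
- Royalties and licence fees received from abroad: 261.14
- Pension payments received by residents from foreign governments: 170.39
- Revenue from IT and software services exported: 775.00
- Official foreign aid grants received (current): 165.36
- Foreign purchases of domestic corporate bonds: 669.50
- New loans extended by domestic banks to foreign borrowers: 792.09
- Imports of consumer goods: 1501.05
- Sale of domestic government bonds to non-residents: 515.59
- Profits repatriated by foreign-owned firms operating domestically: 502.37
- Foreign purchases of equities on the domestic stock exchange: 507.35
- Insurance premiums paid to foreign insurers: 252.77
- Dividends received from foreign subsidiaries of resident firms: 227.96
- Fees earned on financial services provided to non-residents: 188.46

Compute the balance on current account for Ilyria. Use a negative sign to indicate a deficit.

-478.71

Goods: -1501.05
Services: -176.03 + 188.46 + 373.83 - 252.77 + 261.14 + 775.00 = 1169.63
Primary income: -208.63 - 502.37 + 227.96 = -483.04
Secondary income: 165.36 + 170.39 = 335.75
Current account = (-1501.05) + 1169.63 + (-483.04) + 335.75 = -478.71
(Excluded from the current account — financial account: domestic pension funds' purchases of foreign equities 359.38, foreign purchases of domestic corporate bonds 669.50, new loans extended by domestic banks to foreign borrowers 792.09, sale of domestic government bonds to non-residents 515.59, foreign purchases of equities on the domestic stock exchange 507.35.)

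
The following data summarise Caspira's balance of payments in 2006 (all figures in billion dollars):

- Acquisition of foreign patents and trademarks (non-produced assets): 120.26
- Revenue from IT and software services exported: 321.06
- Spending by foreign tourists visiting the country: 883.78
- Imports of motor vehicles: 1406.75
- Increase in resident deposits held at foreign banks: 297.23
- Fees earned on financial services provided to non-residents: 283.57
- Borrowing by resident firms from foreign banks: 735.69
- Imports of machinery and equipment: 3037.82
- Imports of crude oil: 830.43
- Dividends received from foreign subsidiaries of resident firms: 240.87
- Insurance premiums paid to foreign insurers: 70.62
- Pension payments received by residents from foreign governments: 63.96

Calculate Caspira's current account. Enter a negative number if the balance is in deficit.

-3552.38

Goods: -3037.82 - 830.43 - 1406.75 = -5275.00
Services: -70.62 + 321.06 + 283.57 + 883.78 = 1417.79
Primary income: 240.87
Secondary income: 63.96
Current account = (-5275.00) + 1417.79 + 240.87 + 63.96 = -3552.38
(Excluded from the current account — capital account: acquisition of foreign patents and trademarks (non-produced assets) 120.26; financial account: increase in resident deposits held at foreign banks 297.23, borrowing by resident firms from foreign banks 735.69.)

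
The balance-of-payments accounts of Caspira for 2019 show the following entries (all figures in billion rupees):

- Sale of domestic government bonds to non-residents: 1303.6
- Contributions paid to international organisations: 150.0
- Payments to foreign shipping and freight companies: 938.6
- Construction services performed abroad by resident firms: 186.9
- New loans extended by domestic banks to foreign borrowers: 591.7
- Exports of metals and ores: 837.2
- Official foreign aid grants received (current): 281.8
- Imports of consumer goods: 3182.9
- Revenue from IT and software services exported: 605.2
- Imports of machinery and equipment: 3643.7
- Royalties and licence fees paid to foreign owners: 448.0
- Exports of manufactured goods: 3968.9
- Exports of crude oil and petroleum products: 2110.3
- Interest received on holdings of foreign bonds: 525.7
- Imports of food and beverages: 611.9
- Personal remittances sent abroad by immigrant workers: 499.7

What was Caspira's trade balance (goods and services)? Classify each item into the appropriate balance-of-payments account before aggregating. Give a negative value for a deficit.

Goods: 2110.3 - 3182.9 + 837.2 + 3968.9 - 611.9 - 3643.7 = -522.1
Services: -938.6 - 448.0 + 186.9 + 605.2 = -594.5
Trade balance = -522.1 + (-594.5) = -1116.6
(Excluded from the trade balance — financial account: sale of domestic government bonds to non-residents 1303.6, new loans extended by domestic banks to foreign borrowers 591.7; secondary income: contributions paid to international organisations 150.0, official foreign aid grants received (current) 281.8, personal remittances sent abroad by immigrant workers 499.7; primary income: interest received on holdings of foreign bonds 525.7.)

-1116.6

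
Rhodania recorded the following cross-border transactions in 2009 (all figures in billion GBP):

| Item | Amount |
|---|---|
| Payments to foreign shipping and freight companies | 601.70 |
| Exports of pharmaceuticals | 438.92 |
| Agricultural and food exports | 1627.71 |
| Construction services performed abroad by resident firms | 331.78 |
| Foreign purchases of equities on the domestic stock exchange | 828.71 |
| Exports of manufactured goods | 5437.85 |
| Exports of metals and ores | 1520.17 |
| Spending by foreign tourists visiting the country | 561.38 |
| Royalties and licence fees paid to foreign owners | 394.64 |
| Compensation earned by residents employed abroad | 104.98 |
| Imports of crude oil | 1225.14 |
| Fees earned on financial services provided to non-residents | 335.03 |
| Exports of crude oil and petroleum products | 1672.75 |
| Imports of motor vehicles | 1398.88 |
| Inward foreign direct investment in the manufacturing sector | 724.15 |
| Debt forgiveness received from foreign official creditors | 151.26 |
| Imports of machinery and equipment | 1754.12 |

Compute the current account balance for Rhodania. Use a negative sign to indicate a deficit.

6656.09

Goods: -1398.88 + 5437.85 + 1520.17 - 1754.12 - 1225.14 + 1672.75 + 1627.71 + 438.92 = 6319.26
Services: -394.64 + 335.03 - 601.70 + 331.78 + 561.38 = 231.85
Primary income: 104.98
Current account = 6319.26 + 231.85 + 104.98 = 6656.09
(Excluded from the current account — financial account: foreign purchases of equities on the domestic stock exchange 828.71, inward foreign direct investment in the manufacturing sector 724.15; capital account: debt forgiveness received from foreign official creditors 151.26.)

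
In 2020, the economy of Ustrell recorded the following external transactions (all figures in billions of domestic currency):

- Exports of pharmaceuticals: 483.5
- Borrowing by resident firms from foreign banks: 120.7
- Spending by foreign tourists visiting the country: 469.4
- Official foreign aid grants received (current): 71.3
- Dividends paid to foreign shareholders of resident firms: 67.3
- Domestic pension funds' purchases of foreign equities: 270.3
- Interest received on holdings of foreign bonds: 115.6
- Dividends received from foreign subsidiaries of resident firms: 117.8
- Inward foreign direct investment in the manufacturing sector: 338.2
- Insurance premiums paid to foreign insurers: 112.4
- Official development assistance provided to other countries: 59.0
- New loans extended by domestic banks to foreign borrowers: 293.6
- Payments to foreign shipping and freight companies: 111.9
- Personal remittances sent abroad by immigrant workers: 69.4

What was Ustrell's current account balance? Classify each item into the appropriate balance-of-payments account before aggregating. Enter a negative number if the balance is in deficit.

837.6

Goods: 483.5
Services: -111.9 + 469.4 - 112.4 = 245.1
Primary income: -67.3 + 117.8 + 115.6 = 166.1
Secondary income: -69.4 + 71.3 - 59.0 = -57.1
Current account = 483.5 + 245.1 + 166.1 + (-57.1) = 837.6
(Excluded from the current account — financial account: borrowing by resident firms from foreign banks 120.7, domestic pension funds' purchases of foreign equities 270.3, inward foreign direct investment in the manufacturing sector 338.2, new loans extended by domestic banks to foreign borrowers 293.6.)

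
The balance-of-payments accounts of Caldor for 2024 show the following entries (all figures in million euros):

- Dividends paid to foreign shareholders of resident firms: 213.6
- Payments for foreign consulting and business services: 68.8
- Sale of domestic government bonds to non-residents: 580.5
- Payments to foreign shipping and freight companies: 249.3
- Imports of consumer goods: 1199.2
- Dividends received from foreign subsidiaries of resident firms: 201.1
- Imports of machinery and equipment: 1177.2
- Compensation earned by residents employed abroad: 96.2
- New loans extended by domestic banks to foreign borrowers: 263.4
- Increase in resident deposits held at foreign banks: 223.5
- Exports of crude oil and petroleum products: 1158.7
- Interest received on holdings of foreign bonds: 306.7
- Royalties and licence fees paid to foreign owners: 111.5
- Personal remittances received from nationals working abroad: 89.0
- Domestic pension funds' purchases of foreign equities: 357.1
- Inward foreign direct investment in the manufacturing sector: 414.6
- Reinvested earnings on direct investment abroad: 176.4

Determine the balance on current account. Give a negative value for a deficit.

-991.5

Goods: -1177.2 + 1158.7 - 1199.2 = -1217.7
Services: -249.3 - 111.5 - 68.8 = -429.6
Primary income: 201.1 + 306.7 + 176.4 + 96.2 - 213.6 = 566.8
Secondary income: 89.0
Current account = (-1217.7) + (-429.6) + 566.8 + 89.0 = -991.5
(Excluded from the current account — financial account: sale of domestic government bonds to non-residents 580.5, new loans extended by domestic banks to foreign borrowers 263.4, increase in resident deposits held at foreign banks 223.5, domestic pension funds' purchases of foreign equities 357.1, inward foreign direct investment in the manufacturing sector 414.6.)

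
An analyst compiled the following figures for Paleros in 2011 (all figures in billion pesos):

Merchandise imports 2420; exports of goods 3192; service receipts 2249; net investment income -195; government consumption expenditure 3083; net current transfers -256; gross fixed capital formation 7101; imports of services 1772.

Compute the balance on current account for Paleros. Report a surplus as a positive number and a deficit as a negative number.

798

Goods balance = 3192 - 2420 = 772
Services balance = 2249 - 1772 = 477
Trade balance (goods + services) = 772 + 477 = 1249
Net primary income = -195
Net secondary income = -256
Current account = 1249 + (-195) + (-256) = 798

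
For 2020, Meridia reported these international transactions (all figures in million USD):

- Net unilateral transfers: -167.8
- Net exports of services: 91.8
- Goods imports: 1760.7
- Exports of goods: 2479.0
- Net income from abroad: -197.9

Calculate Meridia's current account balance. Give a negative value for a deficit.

Goods balance = 2479.0 - 1760.7 = 718.3
Services balance = 91.8
Trade balance (goods + services) = 718.3 + 91.8 = 810.1
Net primary income = -197.9
Net secondary income = -167.8
Current account = 810.1 + (-197.9) + (-167.8) = 444.4

444.4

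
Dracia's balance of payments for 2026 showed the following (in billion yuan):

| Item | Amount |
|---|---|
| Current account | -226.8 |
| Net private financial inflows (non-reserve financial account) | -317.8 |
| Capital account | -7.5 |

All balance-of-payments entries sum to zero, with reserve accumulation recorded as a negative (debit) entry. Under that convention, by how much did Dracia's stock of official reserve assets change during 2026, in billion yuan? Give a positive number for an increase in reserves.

Official reserve transactions balance = -((-226.8) + (-7.5) + (-317.8)) = 552.1
An accumulation of reserves is recorded as a debit (negative entry), so the change in the stock of reserves is the negative of that balance.
Change in official reserves = -(552.1) = -552.1

-552.1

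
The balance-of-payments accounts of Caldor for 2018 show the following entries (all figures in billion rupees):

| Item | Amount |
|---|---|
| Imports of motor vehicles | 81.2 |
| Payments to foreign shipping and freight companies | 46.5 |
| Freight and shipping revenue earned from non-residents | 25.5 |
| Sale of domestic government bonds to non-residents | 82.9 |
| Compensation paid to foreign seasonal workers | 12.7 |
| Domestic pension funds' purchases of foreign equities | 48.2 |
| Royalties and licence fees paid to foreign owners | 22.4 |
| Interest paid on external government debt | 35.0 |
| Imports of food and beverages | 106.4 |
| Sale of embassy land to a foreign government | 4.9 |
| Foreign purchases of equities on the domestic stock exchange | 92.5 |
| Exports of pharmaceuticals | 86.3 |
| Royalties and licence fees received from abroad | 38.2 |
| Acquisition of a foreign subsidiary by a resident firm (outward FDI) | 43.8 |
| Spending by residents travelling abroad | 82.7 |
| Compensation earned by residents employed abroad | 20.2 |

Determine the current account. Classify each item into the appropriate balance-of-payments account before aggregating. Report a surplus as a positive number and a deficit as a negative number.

Goods: -81.2 + 86.3 - 106.4 = -101.3
Services: 38.2 - 22.4 - 46.5 + 25.5 - 82.7 = -87.9
Primary income: -35.0 + 20.2 - 12.7 = -27.5
Current account = (-101.3) + (-87.9) + (-27.5) = -216.7
(Excluded from the current account — financial account: sale of domestic government bonds to non-residents 82.9, domestic pension funds' purchases of foreign equities 48.2, foreign purchases of equities on the domestic stock exchange 92.5, acquisition of a foreign subsidiary by a resident firm (outward FDI) 43.8; capital account: sale of embassy land to a foreign government 4.9.)

-216.7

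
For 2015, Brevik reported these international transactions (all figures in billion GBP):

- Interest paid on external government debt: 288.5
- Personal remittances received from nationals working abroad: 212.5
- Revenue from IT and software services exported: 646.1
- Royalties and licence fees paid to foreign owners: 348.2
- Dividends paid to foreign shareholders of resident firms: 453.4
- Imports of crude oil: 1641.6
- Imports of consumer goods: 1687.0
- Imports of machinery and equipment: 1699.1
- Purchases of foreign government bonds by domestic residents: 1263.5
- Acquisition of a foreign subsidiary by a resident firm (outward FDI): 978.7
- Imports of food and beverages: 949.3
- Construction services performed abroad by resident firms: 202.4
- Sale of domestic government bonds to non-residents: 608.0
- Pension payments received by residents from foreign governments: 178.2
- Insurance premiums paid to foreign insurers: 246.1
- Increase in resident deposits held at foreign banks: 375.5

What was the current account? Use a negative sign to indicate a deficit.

-6074.0

Goods: -1699.1 - 1641.6 - 1687.0 - 949.3 = -5977.0
Services: 646.1 - 246.1 + 202.4 - 348.2 = 254.2
Primary income: -453.4 - 288.5 = -741.9
Secondary income: 212.5 + 178.2 = 390.7
Current account = (-5977.0) + 254.2 + (-741.9) + 390.7 = -6074.0
(Excluded from the current account — financial account: purchases of foreign government bonds by domestic residents 1263.5, acquisition of a foreign subsidiary by a resident firm (outward FDI) 978.7, sale of domestic government bonds to non-residents 608.0, increase in resident deposits held at foreign banks 375.5.)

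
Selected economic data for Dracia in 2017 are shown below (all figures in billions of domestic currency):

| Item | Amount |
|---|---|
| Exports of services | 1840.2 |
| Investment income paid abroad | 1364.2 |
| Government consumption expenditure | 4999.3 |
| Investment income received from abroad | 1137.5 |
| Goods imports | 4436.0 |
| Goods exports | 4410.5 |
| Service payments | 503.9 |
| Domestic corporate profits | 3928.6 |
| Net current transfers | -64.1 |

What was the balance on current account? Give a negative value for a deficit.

1020.0

Goods balance = 4410.5 - 4436.0 = -25.5
Services balance = 1840.2 - 503.9 = 1336.3
Trade balance (goods + services) = -25.5 + 1336.3 = 1310.8
Net primary income = 1137.5 - 1364.2 = -226.7
Net secondary income = -64.1
Current account = 1310.8 + (-226.7) + (-64.1) = 1020.0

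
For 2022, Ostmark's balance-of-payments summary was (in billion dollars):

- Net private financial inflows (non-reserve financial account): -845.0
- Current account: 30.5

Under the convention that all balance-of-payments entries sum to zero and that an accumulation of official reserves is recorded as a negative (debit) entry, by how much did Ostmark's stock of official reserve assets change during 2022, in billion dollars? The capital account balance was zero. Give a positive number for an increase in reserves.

-814.5

Official reserve transactions balance = -(30.5 + (-845.0)) = 814.5
An accumulation of reserves is recorded as a debit (negative entry), so the change in the stock of reserves is the negative of that balance.
Change in official reserves = -(814.5) = -814.5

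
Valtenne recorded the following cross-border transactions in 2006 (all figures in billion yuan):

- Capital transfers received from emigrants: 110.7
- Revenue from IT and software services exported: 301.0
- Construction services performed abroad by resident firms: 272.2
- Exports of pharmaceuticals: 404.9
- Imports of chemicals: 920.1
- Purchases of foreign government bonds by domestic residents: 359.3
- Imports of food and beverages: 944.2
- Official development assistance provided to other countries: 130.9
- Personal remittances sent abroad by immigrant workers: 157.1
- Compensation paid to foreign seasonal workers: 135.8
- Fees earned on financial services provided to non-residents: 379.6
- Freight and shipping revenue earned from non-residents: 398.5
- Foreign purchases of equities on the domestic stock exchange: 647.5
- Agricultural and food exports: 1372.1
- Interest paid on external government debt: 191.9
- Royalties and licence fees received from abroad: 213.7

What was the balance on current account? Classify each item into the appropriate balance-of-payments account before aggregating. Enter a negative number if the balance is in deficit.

Goods: 404.9 - 944.2 + 1372.1 - 920.1 = -87.3
Services: 213.7 + 301.0 + 272.2 + 398.5 + 379.6 = 1565.0
Primary income: -135.8 - 191.9 = -327.7
Secondary income: -157.1 - 130.9 = -288.0
Current account = (-87.3) + 1565.0 + (-327.7) + (-288.0) = 862.0
(Excluded from the current account — capital account: capital transfers received from emigrants 110.7; financial account: purchases of foreign government bonds by domestic residents 359.3, foreign purchases of equities on the domestic stock exchange 647.5.)

862.0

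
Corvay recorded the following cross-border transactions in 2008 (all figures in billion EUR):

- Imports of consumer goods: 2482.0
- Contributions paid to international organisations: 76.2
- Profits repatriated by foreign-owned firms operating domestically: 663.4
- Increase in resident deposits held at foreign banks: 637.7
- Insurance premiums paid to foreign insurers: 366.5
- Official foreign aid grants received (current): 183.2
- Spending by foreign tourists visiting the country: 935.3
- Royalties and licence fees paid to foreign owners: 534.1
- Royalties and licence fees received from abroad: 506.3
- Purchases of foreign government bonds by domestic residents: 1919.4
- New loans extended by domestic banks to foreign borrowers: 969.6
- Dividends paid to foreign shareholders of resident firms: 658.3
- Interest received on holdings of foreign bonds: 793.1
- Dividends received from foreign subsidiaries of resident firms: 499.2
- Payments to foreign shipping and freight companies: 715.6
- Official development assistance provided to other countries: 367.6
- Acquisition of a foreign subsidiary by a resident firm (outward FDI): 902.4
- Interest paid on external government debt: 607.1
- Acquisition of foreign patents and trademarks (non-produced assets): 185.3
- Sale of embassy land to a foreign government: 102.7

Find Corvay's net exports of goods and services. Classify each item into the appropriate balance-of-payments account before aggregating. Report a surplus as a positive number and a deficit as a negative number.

Goods: -2482.0
Services: 506.3 + 935.3 - 715.6 - 534.1 - 366.5 = -174.6
Trade balance = -2482.0 + (-174.6) = -2656.6
(Excluded from the trade balance — secondary income: contributions paid to international organisations 76.2, official foreign aid grants received (current) 183.2, official development assistance provided to other countries 367.6; primary income: profits repatriated by foreign-owned firms operating domestically 663.4, dividends paid to foreign shareholders of resident firms 658.3, interest received on holdings of foreign bonds 793.1, dividends received from foreign subsidiaries of resident firms 499.2, interest paid on external government debt 607.1; financial account: increase in resident deposits held at foreign banks 637.7, purchases of foreign government bonds by domestic residents 1919.4, new loans extended by domestic banks to foreign borrowers 969.6, acquisition of a foreign subsidiary by a resident firm (outward FDI) 902.4; capital account: acquisition of foreign patents and trademarks (non-produced assets) 185.3, sale of embassy land to a foreign government 102.7.)

-2656.6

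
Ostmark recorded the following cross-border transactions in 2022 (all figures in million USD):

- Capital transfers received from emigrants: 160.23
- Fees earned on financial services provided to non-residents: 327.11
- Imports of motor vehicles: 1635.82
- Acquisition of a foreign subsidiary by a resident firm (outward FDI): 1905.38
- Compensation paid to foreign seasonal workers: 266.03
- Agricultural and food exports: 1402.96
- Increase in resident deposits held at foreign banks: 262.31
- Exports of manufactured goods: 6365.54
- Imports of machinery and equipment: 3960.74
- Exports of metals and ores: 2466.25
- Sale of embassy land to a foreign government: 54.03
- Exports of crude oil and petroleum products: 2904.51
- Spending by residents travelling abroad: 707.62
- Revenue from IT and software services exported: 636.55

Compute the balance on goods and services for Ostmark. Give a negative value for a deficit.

7798.74

Goods: -3960.74 + 1402.96 + 2466.25 + 6365.54 + 2904.51 - 1635.82 = 7542.70
Services: 636.55 - 707.62 + 327.11 = 256.04
Trade balance = 7542.70 + 256.04 = 7798.74
(Excluded from the trade balance — capital account: capital transfers received from emigrants 160.23, sale of embassy land to a foreign government 54.03; financial account: acquisition of a foreign subsidiary by a resident firm (outward FDI) 1905.38, increase in resident deposits held at foreign banks 262.31; primary income: compensation paid to foreign seasonal workers 266.03.)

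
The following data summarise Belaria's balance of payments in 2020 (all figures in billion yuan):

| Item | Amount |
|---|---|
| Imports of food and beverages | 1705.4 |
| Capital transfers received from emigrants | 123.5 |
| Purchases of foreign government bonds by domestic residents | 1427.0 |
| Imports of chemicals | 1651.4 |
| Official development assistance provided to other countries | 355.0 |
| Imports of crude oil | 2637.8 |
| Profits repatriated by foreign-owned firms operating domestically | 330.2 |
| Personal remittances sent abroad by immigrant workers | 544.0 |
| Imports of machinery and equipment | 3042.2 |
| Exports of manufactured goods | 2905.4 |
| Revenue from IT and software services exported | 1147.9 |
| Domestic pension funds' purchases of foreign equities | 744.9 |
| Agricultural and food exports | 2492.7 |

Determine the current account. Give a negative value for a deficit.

-3720.0

Goods: -1705.4 - 3042.2 - 1651.4 + 2492.7 - 2637.8 + 2905.4 = -3638.7
Services: 1147.9
Primary income: -330.2
Secondary income: -544.0 - 355.0 = -899.0
Current account = (-3638.7) + 1147.9 + (-330.2) + (-899.0) = -3720.0
(Excluded from the current account — capital account: capital transfers received from emigrants 123.5; financial account: purchases of foreign government bonds by domestic residents 1427.0, domestic pension funds' purchases of foreign equities 744.9.)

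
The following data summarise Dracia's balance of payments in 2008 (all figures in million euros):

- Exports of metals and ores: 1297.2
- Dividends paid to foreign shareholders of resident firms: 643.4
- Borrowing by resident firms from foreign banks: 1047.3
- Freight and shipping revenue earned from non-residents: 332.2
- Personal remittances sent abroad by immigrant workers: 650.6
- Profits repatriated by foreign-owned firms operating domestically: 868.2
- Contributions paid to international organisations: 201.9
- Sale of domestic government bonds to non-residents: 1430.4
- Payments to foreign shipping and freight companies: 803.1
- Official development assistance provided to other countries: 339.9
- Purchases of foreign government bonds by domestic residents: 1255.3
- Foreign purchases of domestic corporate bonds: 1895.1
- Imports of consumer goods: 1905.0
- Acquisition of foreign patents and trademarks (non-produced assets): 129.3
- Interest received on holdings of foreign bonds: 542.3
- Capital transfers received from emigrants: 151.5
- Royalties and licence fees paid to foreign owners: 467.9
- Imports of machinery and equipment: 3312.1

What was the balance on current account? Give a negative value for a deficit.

Goods: 1297.2 - 1905.0 - 3312.1 = -3919.9
Services: -467.9 - 803.1 + 332.2 = -938.8
Primary income: -643.4 - 868.2 + 542.3 = -969.3
Secondary income: -201.9 - 339.9 - 650.6 = -1192.4
Current account = (-3919.9) + (-938.8) + (-969.3) + (-1192.4) = -7020.4
(Excluded from the current account — financial account: borrowing by resident firms from foreign banks 1047.3, sale of domestic government bonds to non-residents 1430.4, purchases of foreign government bonds by domestic residents 1255.3, foreign purchases of domestic corporate bonds 1895.1; capital account: acquisition of foreign patents and trademarks (non-produced assets) 129.3, capital transfers received from emigrants 151.5.)

-7020.4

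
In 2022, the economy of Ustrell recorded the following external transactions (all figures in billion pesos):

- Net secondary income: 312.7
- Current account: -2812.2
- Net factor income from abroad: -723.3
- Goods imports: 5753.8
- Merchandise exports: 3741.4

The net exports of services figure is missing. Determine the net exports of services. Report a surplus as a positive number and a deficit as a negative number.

-389.2

Current account = goods balance + services balance + net primary income + net secondary income
Sum of the known components = -2423.0
Net exports of services = CA - (known components) = -2812.2 - (-2423.0) = -389.2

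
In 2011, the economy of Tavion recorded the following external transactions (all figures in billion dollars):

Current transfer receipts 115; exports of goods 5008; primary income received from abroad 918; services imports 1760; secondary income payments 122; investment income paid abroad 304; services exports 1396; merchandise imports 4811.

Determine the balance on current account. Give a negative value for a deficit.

Goods balance = 5008 - 4811 = 197
Services balance = 1396 - 1760 = -364
Trade balance (goods + services) = 197 + (-364) = -167
Net primary income = 918 - 304 = 614
Net secondary income = 115 - 122 = -7
Current account = -167 + 614 + (-7) = 440

440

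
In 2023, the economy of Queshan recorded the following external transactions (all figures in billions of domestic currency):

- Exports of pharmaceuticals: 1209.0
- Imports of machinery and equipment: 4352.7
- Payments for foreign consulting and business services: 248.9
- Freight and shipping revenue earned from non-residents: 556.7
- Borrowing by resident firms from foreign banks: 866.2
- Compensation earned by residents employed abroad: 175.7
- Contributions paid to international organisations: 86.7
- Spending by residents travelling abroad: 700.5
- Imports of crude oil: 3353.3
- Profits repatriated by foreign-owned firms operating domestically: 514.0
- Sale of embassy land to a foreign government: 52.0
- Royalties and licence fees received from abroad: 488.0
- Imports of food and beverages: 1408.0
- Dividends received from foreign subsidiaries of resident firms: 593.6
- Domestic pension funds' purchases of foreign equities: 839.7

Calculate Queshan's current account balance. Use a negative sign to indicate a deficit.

Goods: -1408.0 - 4352.7 + 1209.0 - 3353.3 = -7905.0
Services: 556.7 - 700.5 - 248.9 + 488.0 = 95.3
Primary income: -514.0 + 175.7 + 593.6 = 255.3
Secondary income: -86.7
Current account = (-7905.0) + 95.3 + 255.3 + (-86.7) = -7641.1
(Excluded from the current account — financial account: borrowing by resident firms from foreign banks 866.2, domestic pension funds' purchases of foreign equities 839.7; capital account: sale of embassy land to a foreign government 52.0.)

-7641.1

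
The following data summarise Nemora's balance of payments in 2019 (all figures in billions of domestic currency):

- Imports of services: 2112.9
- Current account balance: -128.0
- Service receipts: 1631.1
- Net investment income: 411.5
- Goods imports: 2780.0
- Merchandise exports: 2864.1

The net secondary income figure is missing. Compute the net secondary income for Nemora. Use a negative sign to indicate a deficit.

Current account = goods balance + services balance + net primary income + net secondary income
Sum of the known components = 13.8
Net secondary income = CA - (known components) = -128.0 - 13.8 = -141.8

-141.8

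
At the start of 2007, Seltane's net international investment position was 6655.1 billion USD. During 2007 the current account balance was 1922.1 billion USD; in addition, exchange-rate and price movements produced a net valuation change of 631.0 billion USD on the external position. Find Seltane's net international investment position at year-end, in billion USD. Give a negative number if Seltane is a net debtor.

9208.2

Change in NIIP = current account + net valuation change = 1922.1 + 631.0 = 2553.1
End-of-year NIIP = 6655.1 + 2553.1 = 9208.2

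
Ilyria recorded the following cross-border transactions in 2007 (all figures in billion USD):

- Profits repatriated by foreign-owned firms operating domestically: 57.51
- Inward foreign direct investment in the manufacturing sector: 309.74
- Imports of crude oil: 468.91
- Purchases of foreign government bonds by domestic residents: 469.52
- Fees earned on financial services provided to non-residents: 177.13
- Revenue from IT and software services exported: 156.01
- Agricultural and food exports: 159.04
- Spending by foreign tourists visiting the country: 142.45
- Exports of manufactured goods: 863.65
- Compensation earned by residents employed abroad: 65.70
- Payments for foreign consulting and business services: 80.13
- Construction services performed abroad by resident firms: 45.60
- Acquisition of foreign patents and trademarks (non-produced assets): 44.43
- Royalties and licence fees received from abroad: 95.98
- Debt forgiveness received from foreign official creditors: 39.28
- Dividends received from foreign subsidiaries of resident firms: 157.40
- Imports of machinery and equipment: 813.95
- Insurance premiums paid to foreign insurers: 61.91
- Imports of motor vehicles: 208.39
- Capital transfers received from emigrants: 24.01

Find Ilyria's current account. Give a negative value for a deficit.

172.16

Goods: -468.91 - 813.95 + 159.04 + 863.65 - 208.39 = -468.56
Services: 156.01 + 142.45 + 177.13 - 80.13 + 45.60 - 61.91 + 95.98 = 475.13
Primary income: -57.51 + 157.40 + 65.70 = 165.59
Current account = (-468.56) + 475.13 + 165.59 = 172.16
(Excluded from the current account — financial account: inward foreign direct investment in the manufacturing sector 309.74, purchases of foreign government bonds by domestic residents 469.52; capital account: acquisition of foreign patents and trademarks (non-produced assets) 44.43, debt forgiveness received from foreign official creditors 39.28, capital transfers received from emigrants 24.01.)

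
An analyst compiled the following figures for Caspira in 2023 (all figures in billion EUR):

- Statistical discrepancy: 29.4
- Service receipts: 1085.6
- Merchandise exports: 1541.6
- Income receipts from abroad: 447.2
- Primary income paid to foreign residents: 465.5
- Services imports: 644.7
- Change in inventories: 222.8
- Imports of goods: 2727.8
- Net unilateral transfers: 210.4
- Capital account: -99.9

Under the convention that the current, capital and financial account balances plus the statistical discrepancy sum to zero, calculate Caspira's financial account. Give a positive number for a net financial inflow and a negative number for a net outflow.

Goods balance = 1541.6 - 2727.8 = -1186.2
Services balance = 1085.6 - 644.7 = 440.9
Trade balance (goods + services) = -1186.2 + 440.9 = -745.3
Net primary income = 447.2 - 465.5 = -18.3
Net secondary income = 210.4
Current account = -745.3 + (-18.3) + 210.4 = -553.2
Financial account = -(-553.2 + (-99.9) + 29.4) = 623.7

623.7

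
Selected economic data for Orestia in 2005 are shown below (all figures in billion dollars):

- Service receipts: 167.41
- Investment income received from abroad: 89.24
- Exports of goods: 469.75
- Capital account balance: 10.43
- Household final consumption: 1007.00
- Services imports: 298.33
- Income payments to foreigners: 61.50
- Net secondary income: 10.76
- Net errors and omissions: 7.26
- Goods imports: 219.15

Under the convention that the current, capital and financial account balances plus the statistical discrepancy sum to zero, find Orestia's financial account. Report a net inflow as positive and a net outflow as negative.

-175.87

Goods balance = 469.75 - 219.15 = 250.60
Services balance = 167.41 - 298.33 = -130.92
Trade balance (goods + services) = 250.60 + (-130.92) = 119.68
Net primary income = 89.24 - 61.50 = 27.74
Net secondary income = 10.76
Current account = 119.68 + 27.74 + 10.76 = 158.18
Financial account = -(158.18 + 10.43 + 7.26) = -175.87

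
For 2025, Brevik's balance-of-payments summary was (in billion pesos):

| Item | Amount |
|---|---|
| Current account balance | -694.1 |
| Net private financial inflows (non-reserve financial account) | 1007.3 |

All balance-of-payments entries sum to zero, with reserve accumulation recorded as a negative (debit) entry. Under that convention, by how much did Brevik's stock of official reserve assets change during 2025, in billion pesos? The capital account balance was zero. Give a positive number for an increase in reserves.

Official reserve transactions balance = -((-694.1) + 1007.3) = -313.2
An accumulation of reserves is recorded as a debit (negative entry), so the change in the stock of reserves is the negative of that balance.
Change in official reserves = -(-313.2) = 313.2

313.2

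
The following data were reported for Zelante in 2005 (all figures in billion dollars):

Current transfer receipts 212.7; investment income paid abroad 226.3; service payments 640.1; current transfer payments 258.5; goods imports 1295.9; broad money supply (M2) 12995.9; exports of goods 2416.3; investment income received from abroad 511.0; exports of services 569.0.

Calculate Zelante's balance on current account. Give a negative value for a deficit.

1288.2

Goods balance = 2416.3 - 1295.9 = 1120.4
Services balance = 569.0 - 640.1 = -71.1
Trade balance (goods + services) = 1120.4 + (-71.1) = 1049.3
Net primary income = 511.0 - 226.3 = 284.7
Net secondary income = 212.7 - 258.5 = -45.8
Current account = 1049.3 + 284.7 + (-45.8) = 1288.2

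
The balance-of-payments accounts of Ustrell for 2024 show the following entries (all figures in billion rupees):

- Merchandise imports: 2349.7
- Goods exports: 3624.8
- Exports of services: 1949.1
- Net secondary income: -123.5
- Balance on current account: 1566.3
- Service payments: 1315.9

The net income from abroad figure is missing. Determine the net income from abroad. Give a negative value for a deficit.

-218.5

Current account = goods balance + services balance + net primary income + net secondary income
Sum of the known components = 1784.8
Net income from abroad = CA - (known components) = 1566.3 - 1784.8 = -218.5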